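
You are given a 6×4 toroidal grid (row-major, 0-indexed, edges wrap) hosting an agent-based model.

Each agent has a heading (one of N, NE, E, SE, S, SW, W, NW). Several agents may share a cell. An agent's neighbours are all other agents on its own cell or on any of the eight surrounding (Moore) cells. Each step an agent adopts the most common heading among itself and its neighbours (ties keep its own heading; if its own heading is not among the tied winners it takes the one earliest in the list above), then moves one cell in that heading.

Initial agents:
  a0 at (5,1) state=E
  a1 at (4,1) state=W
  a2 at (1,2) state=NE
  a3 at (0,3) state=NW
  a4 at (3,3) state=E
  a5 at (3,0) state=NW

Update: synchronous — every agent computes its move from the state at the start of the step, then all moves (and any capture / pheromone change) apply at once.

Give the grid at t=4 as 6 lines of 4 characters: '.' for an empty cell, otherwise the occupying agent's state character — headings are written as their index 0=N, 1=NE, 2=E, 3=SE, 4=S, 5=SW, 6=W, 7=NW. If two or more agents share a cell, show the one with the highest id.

....
....
...7
...2
.62.
72..

t=1: a0@(5,2):E a1@(4,0):W a2@(0,3):NE a3@(5,2):NW a4@(3,0):E a5@(2,3):NW
t=2: a0@(5,3):E a1@(4,3):W a2@(5,0):NE a3@(4,1):NW a4@(3,1):E a5@(1,2):NW
t=3: a0@(5,0):E a1@(4,2):W a2@(4,1):NE a3@(3,0):NW a4@(3,2):E a5@(0,1):NW
t=4: a0@(5,1):E a1@(4,1):W a2@(4,2):E a3@(2,3):NW a4@(3,3):E a5@(5,0):NW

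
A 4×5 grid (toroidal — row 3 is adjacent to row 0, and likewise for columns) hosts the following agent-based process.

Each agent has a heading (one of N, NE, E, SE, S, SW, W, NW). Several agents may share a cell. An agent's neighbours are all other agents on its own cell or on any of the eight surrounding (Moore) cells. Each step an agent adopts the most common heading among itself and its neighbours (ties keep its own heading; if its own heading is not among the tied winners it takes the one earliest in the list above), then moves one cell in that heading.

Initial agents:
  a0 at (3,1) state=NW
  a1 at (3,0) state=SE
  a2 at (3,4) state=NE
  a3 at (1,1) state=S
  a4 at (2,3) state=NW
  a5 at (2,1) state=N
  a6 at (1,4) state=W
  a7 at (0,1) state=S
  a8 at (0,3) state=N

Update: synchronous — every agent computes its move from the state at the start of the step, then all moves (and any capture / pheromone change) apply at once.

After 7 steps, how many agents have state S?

9

t=1: a0@(2,0):NW a1@(0,1):SE a2@(2,0):NE a3@(2,1):S a4@(1,2):NW a5@(1,1):N a6@(1,3):W a7@(1,1):S a8@(3,3):N
t=2: a0@(3,0):S a1@(1,2):SE a2@(3,0):S a3@(3,1):S a4@(2,2):S a5@(2,1):S a6@(1,2):W a7@(2,1):S a8@(2,3):N
t=3: a0@(0,0):S a1@(2,2):S a2@(0,0):S a3@(0,1):S a4@(3,2):S a5@(3,1):S a6@(2,2):S a7@(3,1):S a8@(1,3):N
t=4: a0@(1,0):S a1@(3,2):S a2@(1,0):S a3@(1,1):S a4@(0,2):S a5@(0,1):S a6@(3,2):S a7@(0,1):S a8@(2,3):S
t=5: a0@(2,0):S a1@(0,2):S a2@(2,0):S a3@(2,1):S a4@(1,2):S a5@(1,1):S a6@(0,2):S a7@(1,1):S a8@(3,3):S
t=6: a0@(3,0):S a1@(1,2):S a2@(3,0):S a3@(3,1):S a4@(2,2):S a5@(2,1):S a6@(1,2):S a7@(2,1):S a8@(0,3):S
t=7: a0@(0,0):S a1@(2,2):S a2@(0,0):S a3@(0,1):S a4@(3,2):S a5@(3,1):S a6@(2,2):S a7@(3,1):S a8@(1,3):S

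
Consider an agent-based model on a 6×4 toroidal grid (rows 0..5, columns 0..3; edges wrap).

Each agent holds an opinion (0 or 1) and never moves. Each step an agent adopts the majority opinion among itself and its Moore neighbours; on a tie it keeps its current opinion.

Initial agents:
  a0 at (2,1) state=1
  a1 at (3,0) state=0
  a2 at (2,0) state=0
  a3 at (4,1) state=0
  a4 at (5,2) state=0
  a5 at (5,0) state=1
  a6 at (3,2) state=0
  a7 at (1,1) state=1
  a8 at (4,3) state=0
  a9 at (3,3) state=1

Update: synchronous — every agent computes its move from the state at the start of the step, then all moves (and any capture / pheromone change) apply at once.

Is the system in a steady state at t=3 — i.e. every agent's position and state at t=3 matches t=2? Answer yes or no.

no

t=1: a0@(2,1):0 a1@(3,0):0 a2@(2,0):1 a3@(4,1):0 a4@(5,2):0 a5@(5,0):0 a6@(3,2):0 a7@(1,1):1 a8@(4,3):0 a9@(3,3):0
t=2: a0@(2,1):0 a1@(3,0):0 a2@(2,0):0 a3@(4,1):0 a4@(5,2):0 a5@(5,0):0 a6@(3,2):0 a7@(1,1):1 a8@(4,3):0 a9@(3,3):0
t=3: a0@(2,1):0 a1@(3,0):0 a2@(2,0):0 a3@(4,1):0 a4@(5,2):0 a5@(5,0):0 a6@(3,2):0 a7@(1,1):0 a8@(4,3):0 a9@(3,3):0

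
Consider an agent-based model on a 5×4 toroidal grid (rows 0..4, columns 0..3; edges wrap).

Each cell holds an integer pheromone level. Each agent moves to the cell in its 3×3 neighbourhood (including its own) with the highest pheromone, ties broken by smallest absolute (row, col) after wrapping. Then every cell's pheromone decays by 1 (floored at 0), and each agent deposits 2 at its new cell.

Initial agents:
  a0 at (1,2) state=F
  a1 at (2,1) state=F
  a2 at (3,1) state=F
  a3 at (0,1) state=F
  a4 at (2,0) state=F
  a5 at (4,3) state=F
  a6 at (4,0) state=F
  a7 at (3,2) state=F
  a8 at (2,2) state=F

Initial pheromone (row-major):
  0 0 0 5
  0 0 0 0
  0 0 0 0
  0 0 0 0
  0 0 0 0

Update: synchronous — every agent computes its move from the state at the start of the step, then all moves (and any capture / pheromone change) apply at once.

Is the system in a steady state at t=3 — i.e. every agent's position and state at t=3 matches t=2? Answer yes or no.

no

t=1: a0@(0,3) a1@(1,0) a2@(2,0) a3@(0,0) a4@(1,0) a5@(0,3) a6@(0,3) a7@(2,1) a8@(1,1) | pheromone: 2 0 0 10 / 4 2 0 0 / 2 2 0 0 / 0 0 0 0 / 0 0 0 0
t=2: a0@(0,3) a1@(0,3) a2@(1,0) a3@(0,3) a4@(0,3) a5@(0,3) a6@(0,3) a7@(1,0) a8@(1,0) | pheromone: 1 0 0 21 / 9 1 0 0 / 1 1 0 0 / 0 0 0 0 / 0 0 0 0
t=3: a0@(0,3) a1@(0,3) a2@(0,3) a3@(0,3) a4@(0,3) a5@(0,3) a6@(0,3) a7@(0,3) a8@(0,3) | pheromone: 0 0 0 38 / 8 0 0 0 / 0 0 0 0 / 0 0 0 0 / 0 0 0 0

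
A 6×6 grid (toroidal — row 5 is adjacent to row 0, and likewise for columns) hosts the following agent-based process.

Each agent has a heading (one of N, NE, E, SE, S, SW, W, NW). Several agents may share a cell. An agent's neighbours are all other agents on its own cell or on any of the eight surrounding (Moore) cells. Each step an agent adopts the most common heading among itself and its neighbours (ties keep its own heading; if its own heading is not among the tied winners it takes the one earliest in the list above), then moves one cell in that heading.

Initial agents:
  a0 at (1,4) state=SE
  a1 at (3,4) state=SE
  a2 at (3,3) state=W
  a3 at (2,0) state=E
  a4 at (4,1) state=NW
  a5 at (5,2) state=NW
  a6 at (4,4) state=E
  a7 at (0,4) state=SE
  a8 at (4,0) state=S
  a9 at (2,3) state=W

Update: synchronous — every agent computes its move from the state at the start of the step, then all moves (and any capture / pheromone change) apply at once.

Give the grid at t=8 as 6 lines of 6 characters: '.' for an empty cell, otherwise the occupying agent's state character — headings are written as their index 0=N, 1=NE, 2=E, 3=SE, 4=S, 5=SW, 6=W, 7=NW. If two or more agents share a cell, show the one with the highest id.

t=1: a0@(2,5):SE a1@(3,3):W a2@(3,2):W a3@(2,1):E a4@(3,0):NW a5@(4,1):NW a6@(4,5):E a7@(1,5):SE a8@(5,0):S a9@(2,2):W
t=2: a0@(3,0):SE a1@(3,2):W a2@(3,1):W a3@(2,0):W a4@(2,5):NW a5@(3,0):NW a6@(4,0):E a7@(2,0):SE a8@(0,0):S a9@(2,1):W
t=3: a0@(3,5):W a1@(3,1):W a2@(3,0):W a3@(2,5):W a4@(1,4):NW a5@(3,5):W a6@(4,1):E a7@(2,5):W a8@(1,0):S a9@(2,0):W
t=4: a0@(3,4):W a1@(3,0):W a2@(3,5):W a3@(2,4):W a4@(1,3):W a5@(3,4):W a6@(4,0):W a7@(2,4):W a8@(1,5):W a9@(2,5):W
t=5: a0@(3,3):W a1@(3,5):W a2@(3,4):W a3@(2,3):W a4@(1,2):W a5@(3,3):W a6@(4,5):W a7@(2,3):W a8@(1,4):W a9@(2,4):W
t=6: a0@(3,2):W a1@(3,4):W a2@(3,3):W a3@(2,2):W a4@(1,1):W a5@(3,2):W a6@(4,4):W a7@(2,2):W a8@(1,3):W a9@(2,3):W
t=7: a0@(3,1):W a1@(3,3):W a2@(3,2):W a3@(2,1):W a4@(1,0):W a5@(3,1):W a6@(4,3):W a7@(2,1):W a8@(1,2):W a9@(2,2):W
t=8: a0@(3,0):W a1@(3,2):W a2@(3,1):W a3@(2,0):W a4@(1,5):W a5@(3,0):W a6@(4,2):W a7@(2,0):W a8@(1,1):W a9@(2,1):W

......
.6...6
66....
666...
..6...
......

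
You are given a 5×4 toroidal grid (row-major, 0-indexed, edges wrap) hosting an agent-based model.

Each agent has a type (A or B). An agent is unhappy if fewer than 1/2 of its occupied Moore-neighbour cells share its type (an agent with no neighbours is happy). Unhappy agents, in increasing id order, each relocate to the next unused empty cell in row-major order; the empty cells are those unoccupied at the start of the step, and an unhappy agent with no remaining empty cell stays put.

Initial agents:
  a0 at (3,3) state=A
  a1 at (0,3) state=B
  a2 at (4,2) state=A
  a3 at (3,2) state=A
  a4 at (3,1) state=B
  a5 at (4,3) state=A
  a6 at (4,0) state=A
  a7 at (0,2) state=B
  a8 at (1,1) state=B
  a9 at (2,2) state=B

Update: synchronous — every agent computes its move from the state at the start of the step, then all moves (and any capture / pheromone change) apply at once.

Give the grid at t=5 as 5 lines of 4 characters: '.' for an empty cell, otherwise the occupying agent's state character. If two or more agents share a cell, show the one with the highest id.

t=1: a0@(3,3):A a1@(0,0):B a2@(4,2):A a3@(3,2):A a4@(0,1):B a5@(4,3):A a6@(4,0):A a7@(0,2):B a8@(1,1):B a9@(2,2):B
t=2: a0@(3,3):A a1@(0,0):B a2@(4,2):A a3@(3,2):A a4@(0,1):B a5@(4,3):A a6@(4,0):A a7@(0,2):B a8@(1,1):B a9@(0,3):B
t=3: a0@(3,3):A a1@(0,0):B a2@(4,2):A a3@(3,2):A a4@(0,1):B a5@(4,3):A a6@(1,0):A a7@(0,2):B a8@(1,1):B a9@(1,2):B
t=4: a0@(3,3):A a1@(0,0):B a2@(4,2):A a3@(3,2):A a4@(0,1):B a5@(4,3):A a6@(0,3):A a7@(0,2):B a8@(1,1):B a9@(1,2):B
t=5: a0@(3,3):A a1@(0,0):B a2@(4,2):A a3@(3,2):A a4@(0,1):B a5@(4,3):A a6@(1,0):A a7@(0,2):B a8@(1,1):B a9@(1,2):B

BBB.
ABB.
....
..AA
..AA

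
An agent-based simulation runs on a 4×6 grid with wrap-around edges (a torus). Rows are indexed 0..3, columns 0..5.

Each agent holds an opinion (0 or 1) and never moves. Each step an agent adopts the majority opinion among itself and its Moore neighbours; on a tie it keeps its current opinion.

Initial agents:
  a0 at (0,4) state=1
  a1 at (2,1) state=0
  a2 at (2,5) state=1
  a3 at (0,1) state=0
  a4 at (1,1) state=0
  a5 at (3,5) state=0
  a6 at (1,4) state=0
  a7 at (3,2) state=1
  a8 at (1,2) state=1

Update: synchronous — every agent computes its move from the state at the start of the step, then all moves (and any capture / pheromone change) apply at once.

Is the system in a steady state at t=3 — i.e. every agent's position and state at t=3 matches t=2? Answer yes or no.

t=1: a0@(0,4):0 a1@(2,1):0 a2@(2,5):0 a3@(0,1):0 a4@(1,1):0 a5@(3,5):1 a6@(1,4):1 a7@(3,2):0 a8@(1,2):0
t=2: a0@(0,4):1 a1@(2,1):0 a2@(2,5):1 a3@(0,1):0 a4@(1,1):0 a5@(3,5):0 a6@(1,4):0 a7@(3,2):0 a8@(1,2):0
t=3: a0@(0,4):0 a1@(2,1):0 a2@(2,5):0 a3@(0,1):0 a4@(1,1):0 a5@(3,5):1 a6@(1,4):1 a7@(3,2):0 a8@(1,2):0

no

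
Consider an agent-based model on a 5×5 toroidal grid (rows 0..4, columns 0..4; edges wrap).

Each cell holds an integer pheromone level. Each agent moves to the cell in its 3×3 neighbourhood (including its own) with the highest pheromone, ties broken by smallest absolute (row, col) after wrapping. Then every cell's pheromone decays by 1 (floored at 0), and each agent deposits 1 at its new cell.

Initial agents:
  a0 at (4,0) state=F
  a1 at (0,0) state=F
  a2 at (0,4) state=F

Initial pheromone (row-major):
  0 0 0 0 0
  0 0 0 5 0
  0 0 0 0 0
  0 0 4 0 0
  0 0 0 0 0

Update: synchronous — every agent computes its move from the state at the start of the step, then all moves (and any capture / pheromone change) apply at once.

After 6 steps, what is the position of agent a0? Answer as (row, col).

(0, 0)

t=1: a0@(0,0) a1@(0,0) a2@(1,3) | pheromone: 2 0 0 0 0 / 0 0 0 5 0 / 0 0 0 0 0 / 0 0 3 0 0 / 0 0 0 0 0
t=2: a0@(0,0) a1@(0,0) a2@(1,3) | pheromone: 3 0 0 0 0 / 0 0 0 5 0 / 0 0 0 0 0 / 0 0 2 0 0 / 0 0 0 0 0
t=3: a0@(0,0) a1@(0,0) a2@(1,3) | pheromone: 4 0 0 0 0 / 0 0 0 5 0 / 0 0 0 0 0 / 0 0 1 0 0 / 0 0 0 0 0
t=4: a0@(0,0) a1@(0,0) a2@(1,3) | pheromone: 5 0 0 0 0 / 0 0 0 5 0 / 0 0 0 0 0 / 0 0 0 0 0 / 0 0 0 0 0
t=5: a0@(0,0) a1@(0,0) a2@(1,3) | pheromone: 6 0 0 0 0 / 0 0 0 5 0 / 0 0 0 0 0 / 0 0 0 0 0 / 0 0 0 0 0
t=6: a0@(0,0) a1@(0,0) a2@(1,3) | pheromone: 7 0 0 0 0 / 0 0 0 5 0 / 0 0 0 0 0 / 0 0 0 0 0 / 0 0 0 0 0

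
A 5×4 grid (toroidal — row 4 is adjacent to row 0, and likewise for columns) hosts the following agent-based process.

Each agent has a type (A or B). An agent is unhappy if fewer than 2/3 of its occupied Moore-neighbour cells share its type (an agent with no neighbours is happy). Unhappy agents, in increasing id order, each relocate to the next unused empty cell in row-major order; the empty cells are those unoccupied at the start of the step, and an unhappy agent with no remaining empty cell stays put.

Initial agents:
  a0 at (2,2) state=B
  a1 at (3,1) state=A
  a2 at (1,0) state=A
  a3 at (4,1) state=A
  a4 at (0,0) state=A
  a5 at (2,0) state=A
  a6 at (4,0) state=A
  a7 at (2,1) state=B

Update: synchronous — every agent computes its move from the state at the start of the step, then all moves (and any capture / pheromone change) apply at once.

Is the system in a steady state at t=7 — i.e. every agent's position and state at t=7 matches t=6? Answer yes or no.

no

t=1: a0@(0,1):B a1@(0,2):A a2@(1,0):A a3@(4,1):A a4@(0,0):A a5@(2,0):A a6@(4,0):A a7@(0,3):B
t=2: a0@(1,1):B a1@(1,2):A a2@(1,3):A a3@(4,1):A a4@(2,1):A a5@(2,0):A a6@(2,2):A a7@(2,3):B
t=3: a0@(0,0):B a1@(0,1):A a2@(1,3):A a3@(4,1):A a4@(2,1):A a5@(0,2):A a6@(0,3):A a7@(1,0):B
t=4: a0@(1,1):B a1@(1,2):A a2@(2,0):A a3@(4,1):A a4@(2,2):A a5@(0,2):A a6@(2,3):A a7@(3,0):B
t=5: a0@(0,0):B a1@(1,2):A a2@(0,1):A a3@(0,3):A a4@(2,2):A a5@(0,2):A a6@(2,3):A a7@(1,0):B
t=6: a0@(1,1):B a1@(1,2):A a2@(1,3):A a3@(2,0):A a4@(2,2):A a5@(0,2):A a6@(2,3):A a7@(2,1):B
t=7: a0@(0,0):B a1@(1,2):A a2@(1,3):A a3@(0,1):A a4@(0,3):A a5@(0,2):A a6@(2,3):A a7@(1,0):B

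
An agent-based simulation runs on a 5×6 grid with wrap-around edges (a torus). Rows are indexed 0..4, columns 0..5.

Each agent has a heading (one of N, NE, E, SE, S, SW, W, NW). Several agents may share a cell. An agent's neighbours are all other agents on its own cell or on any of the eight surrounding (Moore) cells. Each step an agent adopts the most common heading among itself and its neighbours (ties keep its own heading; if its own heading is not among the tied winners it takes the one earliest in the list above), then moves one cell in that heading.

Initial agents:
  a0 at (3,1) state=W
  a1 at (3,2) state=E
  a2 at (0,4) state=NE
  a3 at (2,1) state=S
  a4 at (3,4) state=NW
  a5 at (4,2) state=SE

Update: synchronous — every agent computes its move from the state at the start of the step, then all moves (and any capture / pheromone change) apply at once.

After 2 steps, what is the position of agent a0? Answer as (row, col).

(3, 5)

t=1: a0@(3,0):W a1@(3,3):E a2@(4,5):NE a3@(3,1):S a4@(2,3):NW a5@(0,3):SE
t=2: a0@(3,5):W a1@(3,4):E a2@(3,0):NE a3@(4,1):S a4@(1,2):NW a5@(1,4):SE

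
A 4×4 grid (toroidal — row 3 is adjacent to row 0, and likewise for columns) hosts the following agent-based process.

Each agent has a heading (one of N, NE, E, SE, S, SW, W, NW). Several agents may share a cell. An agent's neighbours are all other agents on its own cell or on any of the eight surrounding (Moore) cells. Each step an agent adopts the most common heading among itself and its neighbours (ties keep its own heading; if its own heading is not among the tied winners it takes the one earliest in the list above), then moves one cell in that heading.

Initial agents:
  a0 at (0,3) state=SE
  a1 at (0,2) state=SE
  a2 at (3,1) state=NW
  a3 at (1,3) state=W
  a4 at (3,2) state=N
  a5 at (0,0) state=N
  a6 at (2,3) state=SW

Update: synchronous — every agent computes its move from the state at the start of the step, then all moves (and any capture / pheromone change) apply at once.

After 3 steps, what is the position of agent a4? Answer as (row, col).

(2, 1)

t=1: a0@(1,0):SE a1@(1,3):SE a2@(2,1):N a3@(2,0):SE a4@(0,3):SE a5@(3,0):N a6@(3,2):SW
t=2: a0@(2,1):SE a1@(2,0):SE a2@(1,1):N a3@(3,1):SE a4@(1,0):SE a5@(2,0):N a6@(0,1):SW
t=3: a0@(3,2):SE a1@(3,1):SE a2@(2,2):SE a3@(0,2):SE a4@(2,1):SE a5@(3,1):SE a6@(1,2):SE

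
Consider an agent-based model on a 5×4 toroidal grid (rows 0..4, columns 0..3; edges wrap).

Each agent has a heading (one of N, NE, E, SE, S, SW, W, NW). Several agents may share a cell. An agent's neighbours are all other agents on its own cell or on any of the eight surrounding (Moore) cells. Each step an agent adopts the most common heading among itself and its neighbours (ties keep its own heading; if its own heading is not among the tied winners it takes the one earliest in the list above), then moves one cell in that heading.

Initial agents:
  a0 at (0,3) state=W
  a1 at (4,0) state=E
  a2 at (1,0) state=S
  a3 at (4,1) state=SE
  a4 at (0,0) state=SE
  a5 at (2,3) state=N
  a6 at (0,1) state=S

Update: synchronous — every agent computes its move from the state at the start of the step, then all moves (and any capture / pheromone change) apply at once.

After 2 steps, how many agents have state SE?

t=1: a0@(0,2):W a1@(0,1):SE a2@(2,0):S a3@(0,2):SE a4@(1,1):SE a5@(1,3):N a6@(1,1):S
t=2: a0@(1,3):SE a1@(1,2):SE a2@(3,0):S a3@(1,3):SE a4@(2,2):SE a5@(0,3):N a6@(2,2):SE

5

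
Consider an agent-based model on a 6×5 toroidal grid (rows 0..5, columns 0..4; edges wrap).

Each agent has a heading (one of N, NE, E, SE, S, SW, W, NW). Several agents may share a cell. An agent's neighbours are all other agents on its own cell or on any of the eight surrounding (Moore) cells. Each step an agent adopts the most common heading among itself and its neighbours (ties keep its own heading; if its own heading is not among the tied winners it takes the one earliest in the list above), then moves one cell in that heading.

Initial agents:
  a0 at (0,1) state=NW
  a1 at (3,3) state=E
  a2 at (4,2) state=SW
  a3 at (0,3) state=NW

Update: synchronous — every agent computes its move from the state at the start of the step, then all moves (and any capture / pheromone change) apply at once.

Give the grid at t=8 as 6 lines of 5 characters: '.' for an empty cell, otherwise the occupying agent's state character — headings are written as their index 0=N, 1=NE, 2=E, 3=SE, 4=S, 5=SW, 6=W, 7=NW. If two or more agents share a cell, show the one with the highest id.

.....
.....
.....
....7
7..77
.....

t=1: a0@(5,0):NW a1@(3,4):E a2@(5,1):SW a3@(5,2):NW
t=2: a0@(4,4):NW a1@(3,0):E a2@(4,0):NW a3@(4,1):NW
t=3: a0@(3,3):NW a1@(2,4):NW a2@(3,4):NW a3@(3,0):NW
t=4: a0@(2,2):NW a1@(1,3):NW a2@(2,3):NW a3@(2,4):NW
t=5: a0@(1,1):NW a1@(0,2):NW a2@(1,2):NW a3@(1,3):NW
t=6: a0@(0,0):NW a1@(5,1):NW a2@(0,1):NW a3@(0,2):NW
t=7: a0@(5,4):NW a1@(4,0):NW a2@(5,0):NW a3@(5,1):NW
t=8: a0@(4,3):NW a1@(3,4):NW a2@(4,4):NW a3@(4,0):NW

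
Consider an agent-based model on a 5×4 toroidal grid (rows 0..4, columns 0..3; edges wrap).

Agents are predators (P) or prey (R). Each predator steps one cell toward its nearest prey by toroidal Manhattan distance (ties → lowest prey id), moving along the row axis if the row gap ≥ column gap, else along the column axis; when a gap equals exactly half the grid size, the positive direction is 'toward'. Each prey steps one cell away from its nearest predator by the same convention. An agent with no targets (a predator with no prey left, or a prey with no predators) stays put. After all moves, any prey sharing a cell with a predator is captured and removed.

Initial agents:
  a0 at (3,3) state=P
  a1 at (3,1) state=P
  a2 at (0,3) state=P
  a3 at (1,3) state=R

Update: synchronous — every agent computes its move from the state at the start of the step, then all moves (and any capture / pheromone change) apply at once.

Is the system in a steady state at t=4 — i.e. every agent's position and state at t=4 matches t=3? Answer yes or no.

t=1: a0@(2,3):P a1@(2,1):P a2@(1,3):P
t=2: (unchanged — steady state)

yes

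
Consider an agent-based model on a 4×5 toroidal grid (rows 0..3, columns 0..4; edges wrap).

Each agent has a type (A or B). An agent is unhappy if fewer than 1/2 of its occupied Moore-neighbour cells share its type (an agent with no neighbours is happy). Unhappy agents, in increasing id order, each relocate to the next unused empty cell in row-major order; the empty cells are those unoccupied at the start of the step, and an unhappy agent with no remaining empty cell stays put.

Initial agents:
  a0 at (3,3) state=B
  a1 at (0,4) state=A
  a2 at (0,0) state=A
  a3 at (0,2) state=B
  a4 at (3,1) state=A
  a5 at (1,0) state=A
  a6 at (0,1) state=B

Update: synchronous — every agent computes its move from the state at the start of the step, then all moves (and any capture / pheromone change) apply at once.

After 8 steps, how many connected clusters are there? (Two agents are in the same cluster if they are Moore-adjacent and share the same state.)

t=1: a0@(3,3):B a1@(0,4):A a2@(0,0):A a3@(0,2):B a4@(0,3):A a5@(1,0):A a6@(1,1):B
t=2: a0@(0,1):B a1@(0,4):A a2@(0,0):A a3@(0,2):B a4@(1,2):A a5@(1,0):A a6@(1,3):B
t=3: a0@(0,3):B a1@(0,4):A a2@(0,0):A a3@(0,2):B a4@(1,1):A a5@(1,0):A a6@(1,4):B
t=4: a0@(0,3):B a1@(0,4):A a2@(0,0):A a3@(0,2):B a4@(1,1):A a5@(1,0):A a6@(0,1):B
t=5: a0@(0,3):B a1@(0,4):A a2@(0,0):A a3@(0,2):B a4@(1,1):A a5@(1,0):A a6@(1,2):B
t=6: (unchanged — steady state)

2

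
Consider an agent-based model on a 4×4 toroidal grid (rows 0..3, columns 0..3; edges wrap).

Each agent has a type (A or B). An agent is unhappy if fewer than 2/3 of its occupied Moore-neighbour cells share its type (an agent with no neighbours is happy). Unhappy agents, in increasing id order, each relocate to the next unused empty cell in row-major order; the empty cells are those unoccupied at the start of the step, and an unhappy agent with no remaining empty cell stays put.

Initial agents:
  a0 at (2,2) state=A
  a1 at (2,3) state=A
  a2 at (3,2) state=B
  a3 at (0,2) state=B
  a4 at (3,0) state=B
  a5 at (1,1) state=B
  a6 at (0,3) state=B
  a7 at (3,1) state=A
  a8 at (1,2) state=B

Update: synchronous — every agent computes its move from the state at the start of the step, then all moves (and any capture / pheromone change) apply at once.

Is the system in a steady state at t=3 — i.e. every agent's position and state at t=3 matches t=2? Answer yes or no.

t=1: a0@(0,0):A a1@(0,1):A a2@(1,0):B a3@(0,2):B a4@(1,3):B a5@(1,1):B a6@(0,3):B a7@(2,0):A a8@(2,1):B
t=2: a0@(1,2):A a1@(2,2):A a2@(2,3):B a3@(0,2):B a4@(3,0):B a5@(3,1):B a6@(0,3):B a7@(3,2):A a8@(2,1):B
t=3: a0@(0,0):A a1@(0,1):A a2@(1,0):B a3@(1,1):B a4@(3,0):B a5@(1,3):B a6@(2,0):B a7@(3,3):A a8@(2,1):B

no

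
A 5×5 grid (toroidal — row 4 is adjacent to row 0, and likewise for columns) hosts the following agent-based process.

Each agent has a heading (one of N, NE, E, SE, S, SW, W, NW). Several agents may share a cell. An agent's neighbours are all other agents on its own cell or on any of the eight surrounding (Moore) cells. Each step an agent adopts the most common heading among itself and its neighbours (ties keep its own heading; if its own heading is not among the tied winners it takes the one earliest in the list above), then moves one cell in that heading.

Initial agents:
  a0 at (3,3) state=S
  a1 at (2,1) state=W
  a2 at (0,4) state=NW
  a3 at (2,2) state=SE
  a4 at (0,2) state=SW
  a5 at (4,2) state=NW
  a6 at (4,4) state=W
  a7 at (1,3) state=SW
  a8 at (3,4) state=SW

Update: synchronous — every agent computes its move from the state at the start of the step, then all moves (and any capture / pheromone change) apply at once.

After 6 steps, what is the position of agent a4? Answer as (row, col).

(1, 1)

t=1: a0@(4,3):S a1@(2,0):W a2@(4,3):NW a3@(3,3):SE a4@(1,1):SW a5@(3,1):NW a6@(4,3):W a7@(2,2):SW a8@(4,3):SW
t=2: a0@(0,3):S a1@(2,4):W a2@(3,2):NW a3@(4,2):SW a4@(2,0):SW a5@(2,0):NW a6@(4,2):W a7@(3,1):SW a8@(0,2):SW
t=3: a0@(1,2):SW a1@(2,3):W a2@(4,1):SW a3@(0,1):SW a4@(3,4):SW a5@(3,4):SW a6@(0,1):SW a7@(4,0):SW a8@(1,1):SW
t=4: a0@(2,1):SW a1@(3,2):SW a2@(0,0):SW a3@(1,0):SW a4@(4,3):SW a5@(4,3):SW a6@(1,0):SW a7@(0,4):SW a8@(2,0):SW
t=5: a0@(3,0):SW a1@(4,1):SW a2@(1,4):SW a3@(2,4):SW a4@(0,2):SW a5@(0,2):SW a6@(2,4):SW a7@(1,3):SW a8@(3,4):SW
t=6: a0@(4,4):SW a1@(0,0):SW a2@(2,3):SW a3@(3,3):SW a4@(1,1):SW a5@(1,1):SW a6@(3,3):SW a7@(2,2):SW a8@(4,3):SW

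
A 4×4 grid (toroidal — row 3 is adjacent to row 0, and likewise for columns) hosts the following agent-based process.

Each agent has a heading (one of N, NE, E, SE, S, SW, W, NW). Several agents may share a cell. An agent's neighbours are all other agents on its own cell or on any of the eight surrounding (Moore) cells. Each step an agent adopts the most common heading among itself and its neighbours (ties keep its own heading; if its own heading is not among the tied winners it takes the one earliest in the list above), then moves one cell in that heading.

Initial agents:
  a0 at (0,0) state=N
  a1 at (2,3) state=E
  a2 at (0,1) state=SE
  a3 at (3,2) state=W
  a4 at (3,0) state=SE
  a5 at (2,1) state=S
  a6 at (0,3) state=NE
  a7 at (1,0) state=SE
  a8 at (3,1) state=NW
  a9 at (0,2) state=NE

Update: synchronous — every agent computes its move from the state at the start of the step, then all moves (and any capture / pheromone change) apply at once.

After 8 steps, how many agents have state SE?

10

t=1: a0@(1,1):SE a1@(3,0):SE a2@(1,2):SE a3@(2,3):NE a4@(0,1):SE a5@(3,2):SE a6@(3,0):NE a7@(2,1):SE a8@(0,2):SE a9@(3,3):NE
t=2: a0@(2,2):SE a1@(0,1):SE a2@(2,3):SE a3@(1,0):NE a4@(1,2):SE a5@(0,3):SE a6@(2,1):NE a7@(3,2):SE a8@(1,3):SE a9@(2,0):NE
t=3: a0@(3,3):SE a1@(1,2):SE a2@(3,0):SE a3@(2,1):SE a4@(2,3):SE a5@(1,0):SE a6@(1,2):NE a7@(0,3):SE a8@(2,0):SE a9@(1,1):NE
t=4: a0@(0,0):SE a1@(2,3):SE a2@(0,1):SE a3@(3,2):SE a4@(3,0):SE a5@(2,1):SE a6@(2,3):SE a7@(1,0):SE a8@(3,1):SE a9@(2,2):SE
t=5: a0@(1,1):SE a1@(3,0):SE a2@(1,2):SE a3@(0,3):SE a4@(0,1):SE a5@(3,2):SE a6@(3,0):SE a7@(2,1):SE a8@(0,2):SE a9@(3,3):SE
t=6: a0@(2,2):SE a1@(0,1):SE a2@(2,3):SE a3@(1,0):SE a4@(1,2):SE a5@(0,3):SE a6@(0,1):SE a7@(3,2):SE a8@(1,3):SE a9@(0,0):SE
t=7: a0@(3,3):SE a1@(1,2):SE a2@(3,0):SE a3@(2,1):SE a4@(2,3):SE a5@(1,0):SE a6@(1,2):SE a7@(0,3):SE a8@(2,0):SE a9@(1,1):SE
t=8: a0@(0,0):SE a1@(2,3):SE a2@(0,1):SE a3@(3,2):SE a4@(3,0):SE a5@(2,1):SE a6@(2,3):SE a7@(1,0):SE a8@(3,1):SE a9@(2,2):SE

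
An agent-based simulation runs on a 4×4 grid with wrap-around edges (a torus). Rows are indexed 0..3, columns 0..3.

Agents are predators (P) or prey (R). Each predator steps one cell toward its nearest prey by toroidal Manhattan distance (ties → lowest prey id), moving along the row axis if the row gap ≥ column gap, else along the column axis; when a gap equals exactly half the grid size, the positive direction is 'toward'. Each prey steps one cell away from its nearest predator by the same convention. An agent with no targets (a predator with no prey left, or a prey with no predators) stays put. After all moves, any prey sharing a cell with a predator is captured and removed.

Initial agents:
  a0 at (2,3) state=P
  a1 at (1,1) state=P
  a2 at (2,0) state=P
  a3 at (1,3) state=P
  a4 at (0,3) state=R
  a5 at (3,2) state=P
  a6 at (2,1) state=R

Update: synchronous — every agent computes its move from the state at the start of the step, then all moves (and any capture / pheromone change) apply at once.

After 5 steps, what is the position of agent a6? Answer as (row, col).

(3, 1)

t=1: a0@(3,3):P a1@(2,1):P a2@(2,1):P a3@(0,3):P a5@(0,2):P a6@(3,1):R
t=2: a0@(3,0):P a1@(3,1):P a2@(3,1):P a3@(0,0):P a5@(3,2):P a6@(0,1):R
t=3: a0@(0,0):P a1@(0,1):P a2@(0,1):P a3@(0,1):P a5@(0,2):P a6@(1,1):R
t=4: a0@(1,0):P a1@(1,1):P a2@(1,1):P a3@(1,1):P a5@(1,2):P a6@(2,1):R
t=5: a0@(2,0):P a1@(2,1):P a2@(2,1):P a3@(2,1):P a5@(2,2):P a6@(3,1):R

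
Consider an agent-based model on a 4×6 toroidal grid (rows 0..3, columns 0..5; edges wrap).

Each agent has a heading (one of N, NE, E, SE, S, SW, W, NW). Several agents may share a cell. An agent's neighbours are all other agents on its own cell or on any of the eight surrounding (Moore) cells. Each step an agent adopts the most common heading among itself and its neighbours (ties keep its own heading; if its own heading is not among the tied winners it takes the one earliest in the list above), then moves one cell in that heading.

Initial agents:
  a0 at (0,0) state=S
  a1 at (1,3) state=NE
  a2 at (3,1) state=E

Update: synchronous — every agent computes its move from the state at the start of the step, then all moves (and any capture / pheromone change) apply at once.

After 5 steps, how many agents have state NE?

t=1: a0@(1,0):S a1@(0,4):NE a2@(3,2):E
t=2: a0@(2,0):S a1@(3,5):NE a2@(3,3):E
t=3: a0@(3,0):S a1@(2,0):NE a2@(3,4):E
t=4: a0@(0,0):S a1@(1,1):NE a2@(3,5):E
t=5: a0@(1,0):S a1@(0,2):NE a2@(3,0):E

1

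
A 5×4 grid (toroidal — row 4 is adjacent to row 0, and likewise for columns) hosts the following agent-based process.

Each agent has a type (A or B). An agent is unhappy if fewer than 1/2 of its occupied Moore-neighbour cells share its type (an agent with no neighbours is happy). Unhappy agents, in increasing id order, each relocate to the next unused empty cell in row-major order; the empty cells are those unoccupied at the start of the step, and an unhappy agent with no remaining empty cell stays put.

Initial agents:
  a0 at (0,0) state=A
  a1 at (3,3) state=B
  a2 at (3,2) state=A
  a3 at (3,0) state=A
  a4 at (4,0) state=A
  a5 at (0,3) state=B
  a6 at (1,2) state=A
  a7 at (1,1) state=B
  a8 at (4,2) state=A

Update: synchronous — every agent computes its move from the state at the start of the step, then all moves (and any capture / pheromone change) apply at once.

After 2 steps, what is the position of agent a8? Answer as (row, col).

(2, 1)

t=1: a0@(0,1):A a1@(0,2):B a2@(3,2):A a3@(3,0):A a4@(4,0):A a5@(1,0):B a6@(1,3):A a7@(2,0):B a8@(2,1):A
t=2: a0@(0,0):A a1@(0,3):B a2@(3,2):A a3@(3,0):A a4@(4,0):A a5@(1,1):B a6@(1,2):A a7@(2,2):B a8@(2,1):A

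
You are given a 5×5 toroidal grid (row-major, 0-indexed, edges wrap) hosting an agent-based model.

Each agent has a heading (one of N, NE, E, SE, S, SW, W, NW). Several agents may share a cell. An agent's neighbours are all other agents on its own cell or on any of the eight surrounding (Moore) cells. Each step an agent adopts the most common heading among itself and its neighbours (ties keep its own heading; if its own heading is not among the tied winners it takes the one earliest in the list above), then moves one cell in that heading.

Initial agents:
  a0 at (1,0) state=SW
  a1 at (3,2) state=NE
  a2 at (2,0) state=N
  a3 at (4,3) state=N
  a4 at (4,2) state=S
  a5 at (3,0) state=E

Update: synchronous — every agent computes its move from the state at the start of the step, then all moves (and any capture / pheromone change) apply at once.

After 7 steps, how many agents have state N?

t=1: a0@(2,4):SW a1@(2,3):NE a2@(1,0):N a3@(3,3):N a4@(0,2):S a5@(3,1):E
t=2: a0@(1,4):N a1@(1,4):NE a2@(0,0):N a3@(2,3):N a4@(1,2):S a5@(3,2):E
t=3: a0@(0,4):N a1@(0,4):N a2@(4,0):N a3@(1,3):N a4@(2,2):S a5@(3,3):E
t=4: a0@(4,4):N a1@(4,4):N a2@(3,0):N a3@(0,3):N a4@(3,2):S a5@(3,4):E
t=5: a0@(3,4):N a1@(3,4):N a2@(2,0):N a3@(4,3):N a4@(4,2):S a5@(2,4):N
t=6: a0@(2,4):N a1@(2,4):N a2@(1,0):N a3@(3,3):N a4@(0,2):S a5@(1,4):N
t=7: a0@(1,4):N a1@(1,4):N a2@(0,0):N a3@(2,3):N a4@(1,2):S a5@(0,4):N

5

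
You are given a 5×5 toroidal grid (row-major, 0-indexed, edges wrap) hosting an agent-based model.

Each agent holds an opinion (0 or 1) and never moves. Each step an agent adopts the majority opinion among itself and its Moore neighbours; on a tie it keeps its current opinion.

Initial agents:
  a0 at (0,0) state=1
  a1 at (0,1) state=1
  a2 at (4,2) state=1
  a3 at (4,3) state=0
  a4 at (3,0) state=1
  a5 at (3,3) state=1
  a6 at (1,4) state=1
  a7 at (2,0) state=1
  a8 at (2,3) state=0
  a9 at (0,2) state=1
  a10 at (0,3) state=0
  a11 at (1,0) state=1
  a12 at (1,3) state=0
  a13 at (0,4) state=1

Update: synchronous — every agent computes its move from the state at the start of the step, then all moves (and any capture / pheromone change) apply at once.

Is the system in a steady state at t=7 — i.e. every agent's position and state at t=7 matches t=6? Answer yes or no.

yes

t=1: a0@(0,0):1 a1@(0,1):1 a2@(4,2):1 a3@(4,3):1 a4@(3,0):1 a5@(3,3):1 a6@(1,4):1 a7@(2,0):1 a8@(2,3):0 a9@(0,2):1 a10@(0,3):1 a11@(1,0):1 a12@(1,3):0 a13@(0,4):1
t=2: a0@(0,0):1 a1@(0,1):1 a2@(4,2):1 a3@(4,3):1 a4@(3,0):1 a5@(3,3):1 a6@(1,4):1 a7@(2,0):1 a8@(2,3):0 a9@(0,2):1 a10@(0,3):1 a11@(1,0):1 a12@(1,3):1 a13@(0,4):1
t=3: a0@(0,0):1 a1@(0,1):1 a2@(4,2):1 a3@(4,3):1 a4@(3,0):1 a5@(3,3):1 a6@(1,4):1 a7@(2,0):1 a8@(2,3):1 a9@(0,2):1 a10@(0,3):1 a11@(1,0):1 a12@(1,3):1 a13@(0,4):1
t=4: (unchanged — steady state)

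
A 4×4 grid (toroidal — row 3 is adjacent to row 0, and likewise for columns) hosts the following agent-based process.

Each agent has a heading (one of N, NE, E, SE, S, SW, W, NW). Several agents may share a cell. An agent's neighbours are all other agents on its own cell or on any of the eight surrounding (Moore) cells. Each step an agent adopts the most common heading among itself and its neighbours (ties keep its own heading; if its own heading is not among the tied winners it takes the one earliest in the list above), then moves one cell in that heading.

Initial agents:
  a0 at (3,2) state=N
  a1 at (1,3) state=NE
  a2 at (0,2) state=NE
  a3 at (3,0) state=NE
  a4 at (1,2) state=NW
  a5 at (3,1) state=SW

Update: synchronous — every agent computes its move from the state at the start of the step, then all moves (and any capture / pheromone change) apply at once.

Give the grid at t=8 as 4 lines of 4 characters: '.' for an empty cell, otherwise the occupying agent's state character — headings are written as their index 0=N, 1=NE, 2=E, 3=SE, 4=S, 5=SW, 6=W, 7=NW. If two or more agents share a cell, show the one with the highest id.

..1.
..11
....
11..

t=1: a0@(2,2):N a1@(0,0):NE a2@(3,3):NE a3@(2,1):NE a4@(0,3):NE a5@(2,2):NE
t=2: a0@(1,3):NE a1@(3,1):NE a2@(2,0):NE a3@(1,2):NE a4@(3,0):NE a5@(1,3):NE
t=3: a0@(0,0):NE a1@(2,2):NE a2@(1,1):NE a3@(0,3):NE a4@(2,1):NE a5@(0,0):NE
t=4: a0@(3,1):NE a1@(1,3):NE a2@(0,2):NE a3@(3,0):NE a4@(1,2):NE a5@(3,1):NE
t=5: a0@(2,2):NE a1@(0,0):NE a2@(3,3):NE a3@(2,1):NE a4@(0,3):NE a5@(2,2):NE
t=6: a0@(1,3):NE a1@(3,1):NE a2@(2,0):NE a3@(1,2):NE a4@(3,0):NE a5@(1,3):NE
t=7: a0@(0,0):NE a1@(2,2):NE a2@(1,1):NE a3@(0,3):NE a4@(2,1):NE a5@(0,0):NE
t=8: a0@(3,1):NE a1@(1,3):NE a2@(0,2):NE a3@(3,0):NE a4@(1,2):NE a5@(3,1):NE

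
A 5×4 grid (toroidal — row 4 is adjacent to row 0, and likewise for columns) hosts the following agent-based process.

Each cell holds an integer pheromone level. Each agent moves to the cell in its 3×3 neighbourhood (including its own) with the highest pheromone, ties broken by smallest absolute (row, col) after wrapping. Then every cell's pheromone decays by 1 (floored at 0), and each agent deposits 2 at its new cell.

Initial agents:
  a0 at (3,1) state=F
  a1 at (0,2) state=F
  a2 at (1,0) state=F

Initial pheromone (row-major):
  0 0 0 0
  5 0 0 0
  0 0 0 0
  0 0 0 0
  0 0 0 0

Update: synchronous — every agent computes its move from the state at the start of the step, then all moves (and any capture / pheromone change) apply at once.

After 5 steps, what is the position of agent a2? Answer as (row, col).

t=1: a0@(2,0) a1@(0,1) a2@(1,0) | pheromone: 0 2 0 0 / 6 0 0 0 / 2 0 0 0 / 0 0 0 0 / 0 0 0 0
t=2: a0@(1,0) a1@(1,0) a2@(1,0) | pheromone: 0 1 0 0 / 11 0 0 0 / 1 0 0 0 / 0 0 0 0 / 0 0 0 0
t=3: a0@(1,0) a1@(1,0) a2@(1,0) | pheromone: 0 0 0 0 / 16 0 0 0 / 0 0 0 0 / 0 0 0 0 / 0 0 0 0
t=4: a0@(1,0) a1@(1,0) a2@(1,0) | pheromone: 0 0 0 0 / 21 0 0 0 / 0 0 0 0 / 0 0 0 0 / 0 0 0 0
t=5: a0@(1,0) a1@(1,0) a2@(1,0) | pheromone: 0 0 0 0 / 26 0 0 0 / 0 0 0 0 / 0 0 0 0 / 0 0 0 0

(1, 0)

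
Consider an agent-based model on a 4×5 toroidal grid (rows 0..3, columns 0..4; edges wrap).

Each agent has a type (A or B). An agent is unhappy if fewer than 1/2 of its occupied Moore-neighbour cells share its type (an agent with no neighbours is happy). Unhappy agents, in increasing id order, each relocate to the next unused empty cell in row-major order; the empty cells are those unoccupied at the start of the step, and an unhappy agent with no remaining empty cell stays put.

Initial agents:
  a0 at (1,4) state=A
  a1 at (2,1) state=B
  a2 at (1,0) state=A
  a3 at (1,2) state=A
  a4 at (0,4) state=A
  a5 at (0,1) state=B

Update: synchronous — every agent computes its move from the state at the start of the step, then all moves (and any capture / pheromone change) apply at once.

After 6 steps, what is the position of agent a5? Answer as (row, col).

t=1: a0@(1,4):A a1@(0,0):B a2@(1,0):A a3@(0,2):A a4@(0,4):A a5@(0,3):B
t=2: a0@(1,4):A a1@(0,1):B a2@(1,0):A a3@(1,1):A a4@(0,4):A a5@(1,2):B
t=3: a0@(1,4):A a1@(0,0):B a2@(1,0):A a3@(0,2):A a4@(0,4):A a5@(1,2):B
t=4: a0@(1,4):A a1@(0,1):B a2@(1,0):A a3@(0,3):A a4@(0,4):A a5@(1,1):B
t=5: (unchanged — steady state)

(1, 1)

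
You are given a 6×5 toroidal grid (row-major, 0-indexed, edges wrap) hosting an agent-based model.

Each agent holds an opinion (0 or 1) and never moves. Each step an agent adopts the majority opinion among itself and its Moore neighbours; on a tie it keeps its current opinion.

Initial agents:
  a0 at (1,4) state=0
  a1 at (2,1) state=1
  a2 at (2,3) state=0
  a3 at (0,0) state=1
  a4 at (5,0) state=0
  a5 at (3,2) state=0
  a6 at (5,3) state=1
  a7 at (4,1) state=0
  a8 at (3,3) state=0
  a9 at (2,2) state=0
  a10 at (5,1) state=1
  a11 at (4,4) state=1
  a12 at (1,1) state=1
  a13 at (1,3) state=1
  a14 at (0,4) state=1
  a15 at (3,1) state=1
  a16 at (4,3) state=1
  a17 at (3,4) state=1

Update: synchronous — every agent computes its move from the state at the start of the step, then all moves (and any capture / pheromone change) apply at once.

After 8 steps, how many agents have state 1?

10

t=1: a0@(1,4):1 a1@(2,1):1 a2@(2,3):0 a3@(0,0):1 a4@(5,0):1 a5@(3,2):0 a6@(5,3):1 a7@(4,1):0 a8@(3,3):0 a9@(2,2):0 a10@(5,1):1 a11@(4,4):1 a12@(1,1):1 a13@(1,3):0 a14@(0,4):1 a15@(3,1):0 a16@(4,3):1 a17@(3,4):1
t=2: a0@(1,4):1 a1@(2,1):0 a2@(2,3):0 a3@(0,0):1 a4@(5,0):1 a5@(3,2):0 a6@(5,3):1 a7@(4,1):0 a8@(3,3):0 a9@(2,2):0 a10@(5,1):1 a11@(4,4):1 a12@(1,1):1 a13@(1,3):0 a14@(0,4):1 a15@(3,1):0 a16@(4,3):1 a17@(3,4):1
t=3: (unchanged — steady state)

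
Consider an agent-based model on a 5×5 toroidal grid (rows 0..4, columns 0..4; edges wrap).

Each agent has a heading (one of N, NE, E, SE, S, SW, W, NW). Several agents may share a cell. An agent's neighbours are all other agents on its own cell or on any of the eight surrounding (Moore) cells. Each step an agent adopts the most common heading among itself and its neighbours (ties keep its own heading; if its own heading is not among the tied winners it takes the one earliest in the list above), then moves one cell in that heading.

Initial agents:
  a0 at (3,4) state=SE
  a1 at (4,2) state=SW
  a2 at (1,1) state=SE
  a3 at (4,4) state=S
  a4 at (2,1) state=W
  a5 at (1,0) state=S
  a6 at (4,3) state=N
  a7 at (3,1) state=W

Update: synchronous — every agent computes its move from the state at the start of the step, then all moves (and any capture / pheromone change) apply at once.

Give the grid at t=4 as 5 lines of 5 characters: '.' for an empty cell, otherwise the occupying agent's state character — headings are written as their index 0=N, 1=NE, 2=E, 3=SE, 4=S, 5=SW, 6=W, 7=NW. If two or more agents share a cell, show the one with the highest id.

.....
.666.
.66..
.66..
.....

t=1: a0@(4,0):SE a1@(0,1):SW a2@(2,2):SE a3@(0,4):S a4@(2,0):W a5@(2,0):S a6@(3,3):N a7@(3,0):W
t=2: a0@(0,1):SE a1@(1,0):SW a2@(3,3):SE a3@(1,4):S a4@(2,4):W a5@(2,4):W a6@(2,3):N a7@(3,4):W
t=3: a0@(1,2):SE a1@(1,4):W a2@(3,2):W a3@(1,3):W a4@(2,3):W a5@(2,3):W a6@(2,2):W a7@(3,3):W
t=4: a0@(1,1):W a1@(1,3):W a2@(3,1):W a3@(1,2):W a4@(2,2):W a5@(2,2):W a6@(2,1):W a7@(3,2):W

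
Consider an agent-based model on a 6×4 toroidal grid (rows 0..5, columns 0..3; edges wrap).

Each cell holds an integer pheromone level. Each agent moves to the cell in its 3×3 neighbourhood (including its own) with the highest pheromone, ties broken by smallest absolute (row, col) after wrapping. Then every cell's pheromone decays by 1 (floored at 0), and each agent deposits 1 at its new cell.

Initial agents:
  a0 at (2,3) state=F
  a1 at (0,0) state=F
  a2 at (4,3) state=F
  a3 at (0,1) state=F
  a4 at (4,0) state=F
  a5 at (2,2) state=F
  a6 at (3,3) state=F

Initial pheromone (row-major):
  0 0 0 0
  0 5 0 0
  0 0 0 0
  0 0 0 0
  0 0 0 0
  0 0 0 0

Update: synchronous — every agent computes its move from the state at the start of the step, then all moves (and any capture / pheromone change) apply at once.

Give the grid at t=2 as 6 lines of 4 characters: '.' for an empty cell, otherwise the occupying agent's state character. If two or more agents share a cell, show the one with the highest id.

t=1: a0@(1,0) a1@(1,1) a2@(3,0) a3@(1,1) a4@(3,0) a5@(1,1) a6@(2,0) | pheromone: 0 0 0 0 / 1 7 0 0 / 1 0 0 0 / 2 0 0 0 / 0 0 0 0 / 0 0 0 0
t=2: a0@(1,1) a1@(1,1) a2@(3,0) a3@(1,1) a4@(3,0) a5@(1,1) a6@(1,1) | pheromone: 0 0 0 0 / 0 11 0 0 / 0 0 0 0 / 3 0 0 0 / 0 0 0 0 / 0 0 0 0

....
.F..
....
F...
....
....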